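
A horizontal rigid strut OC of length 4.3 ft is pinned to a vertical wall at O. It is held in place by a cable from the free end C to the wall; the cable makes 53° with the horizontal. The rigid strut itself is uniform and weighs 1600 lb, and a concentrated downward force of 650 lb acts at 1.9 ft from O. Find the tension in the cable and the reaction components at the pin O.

T = 1361 lb, O_x = 819.3 lb, O_y = 1163 lb

ΣM about O: T·sin53°·4.3 − 1600·2.15 − 650·1.9 = 0 → T = 4675/(4.3·0.798636) = 1361.33 ≈ 1361 lb.
ΣF_x = 0: O_x − T·cos53° = 0 → O_x = 1361.33 × 0.601815 = 819.3 lb.
ΣF_y = 0: O_y + T·sin53° − 1600 − 650 = 0 → O_y = 2250 − 1361.33 × 0.798636 = 1163 lb.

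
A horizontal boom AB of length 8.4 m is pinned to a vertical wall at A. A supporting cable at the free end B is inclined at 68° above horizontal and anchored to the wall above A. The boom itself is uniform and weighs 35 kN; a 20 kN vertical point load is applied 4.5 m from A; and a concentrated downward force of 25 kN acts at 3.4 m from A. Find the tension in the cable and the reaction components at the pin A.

T = 41.34 kN, A_x = 15.49 kN, A_y = 41.67 kN

ΣM about A: T·sin68°·8.4 − 35·4.2 − 20·4.5 − 25·3.4 = 0 → T = 322/(8.4·0.927184) = 41.3438 ≈ 41.34 kN.
ΣF_x = 0: A_x − T·cos68° = 0 → A_x = 41.3438 × 0.374607 = 15.49 kN.
ΣF_y = 0: A_y + T·sin68° − 35 − 20 − 25 = 0 → A_y = 80 − 41.3438 × 0.927184 = 41.67 kN.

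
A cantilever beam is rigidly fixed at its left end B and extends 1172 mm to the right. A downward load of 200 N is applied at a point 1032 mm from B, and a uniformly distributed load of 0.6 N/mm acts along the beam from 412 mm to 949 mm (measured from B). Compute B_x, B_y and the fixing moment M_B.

B_x = 0, B_y = 522.2 N, M_B = 425700 N·mm

Resultant of the distributed load: 0.6 × 537 = 322.2 N at 680.5 mm from B.
ΣF_x = 0: B_x = 0.
ΣF_y = 0: B_y − 200 − 0.6·537 = 0 → B_y = 522.2 N.
ΣM about B: M_B − 200·1032 − (0.6·537)·680.5 = 0 → M_B = 425700 N·mm.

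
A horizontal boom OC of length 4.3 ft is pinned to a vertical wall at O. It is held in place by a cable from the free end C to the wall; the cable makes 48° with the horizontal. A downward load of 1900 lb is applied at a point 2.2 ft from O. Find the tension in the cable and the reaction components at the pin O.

ΣM about O: T·sin48°·4.3 − 1900·2.2 = 0 → T = 4180/(4.3·0.743145) = 1308.08 ≈ 1308 lb.
ΣF_x = 0: O_x − T·cos48° = 0 → O_x = 1308.08 × 0.669131 = 875.3 lb.
ΣF_y = 0: O_y + T·sin48° − 1900 = 0 → O_y = 1900 − 1308.08 × 0.743145 = 927.9 lb.

T = 1308 lb, O_x = 875.3 lb, O_y = 927.9 lb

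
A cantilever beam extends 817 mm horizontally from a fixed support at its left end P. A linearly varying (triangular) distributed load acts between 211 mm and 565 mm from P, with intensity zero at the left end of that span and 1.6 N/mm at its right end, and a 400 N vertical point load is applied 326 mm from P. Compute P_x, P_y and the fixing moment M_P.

Resultant of the triangular load: ½ × 1.6 × 354 = 283.2 N, acting at 447 mm from P (one-third of the span from the peak).
ΣF_x = 0: P_x = 0.
ΣF_y = 0: P_y − ½·1.6·354 − 400 = 0 → P_y = 683.2 N.
ΣM about P: M_P − (½·1.6·354)·447 − 400·326 = 0 → M_P = 257000 N·mm.

P_x = 0, P_y = 683.2 N, M_P = 257000 N·mm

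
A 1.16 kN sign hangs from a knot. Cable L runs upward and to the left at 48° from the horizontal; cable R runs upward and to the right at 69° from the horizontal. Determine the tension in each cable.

T_L = 0.4666 kN, T_R = 0.8711 kN

ΣF_x = 0: −T_L·cos48° + T_R·cos69° = 0 → T_R = 1.86716·T_L.
ΣF_y = 0: T_L·sin48° + T_R·sin69° = 1.16.
Substitute: T_L·(0.743145 + 1.86716·0.93358) = 1.16 → T_L = 0.466559 ≈ 0.4666 kN.
Then T_R = 1.86716 × 0.466559 = 0.8711 kN.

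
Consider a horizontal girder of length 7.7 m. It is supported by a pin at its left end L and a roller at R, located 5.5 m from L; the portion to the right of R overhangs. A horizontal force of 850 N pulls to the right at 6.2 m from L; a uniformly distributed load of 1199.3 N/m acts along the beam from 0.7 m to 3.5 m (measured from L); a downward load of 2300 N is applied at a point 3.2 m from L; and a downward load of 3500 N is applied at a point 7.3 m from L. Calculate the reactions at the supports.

L_x = -850.0 N, L_y = 1892 N, R_y = 7266 N

Resultant of the distributed load: 1199.3 × 2.8 = 3358.04 N at 2.1 m from L.
ΣM about L: R_y·5.5 − (1199.3·2.8)·2.1 − 2300·3.2 − 3500·7.3 = 0 → R_y = 39961.884/5.5 = 7265.8 ≈ 7266 N.
ΣF_y = 0: L_y + 7265.8 − 1199.3·2.8 − 2300 − 3500 = 0 → L_y = 1892 N.
ΣF_x = 0: L_x + 850 = 0 → L_x = -850.0 N.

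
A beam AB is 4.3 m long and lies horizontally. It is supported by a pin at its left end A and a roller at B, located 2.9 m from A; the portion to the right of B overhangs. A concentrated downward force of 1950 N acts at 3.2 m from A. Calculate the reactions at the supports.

ΣM about A: B_y·2.9 − 1950·3.2 = 0 → B_y = 6240/2.9 = 2151.72 ≈ 2152 N.
ΣF_y = 0: A_y + 2151.72 − 1950 = 0 → A_y = -201.7 N.
ΣF_x = 0: no horizontal applied forces, so A_x = 0.

A_x = 0, A_y = -201.7 N, B_y = 2152 N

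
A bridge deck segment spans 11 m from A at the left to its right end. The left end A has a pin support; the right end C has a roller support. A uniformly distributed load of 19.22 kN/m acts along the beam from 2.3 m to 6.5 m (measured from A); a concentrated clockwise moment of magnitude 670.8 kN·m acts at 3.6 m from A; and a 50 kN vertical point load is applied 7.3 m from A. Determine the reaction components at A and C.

A_x = 0, A_y = 4.271 kN, C_y = 126.5 kN

Resultant of the distributed load: 19.22 × 4.2 = 80.724 kN at 4.4 m from A.
ΣM about A: C_y·11 − (19.22·4.2)·4.4 − 670.8 − 50·7.3 = 0 → C_y = 1390.9856/11 = 126.453 ≈ 126.5 kN.
ΣF_y = 0: A_y + 126.453 − 19.22·4.2 − 50 = 0 → A_y = 4.271 kN.
ΣF_x = 0: no horizontal applied forces, so A_x = 0.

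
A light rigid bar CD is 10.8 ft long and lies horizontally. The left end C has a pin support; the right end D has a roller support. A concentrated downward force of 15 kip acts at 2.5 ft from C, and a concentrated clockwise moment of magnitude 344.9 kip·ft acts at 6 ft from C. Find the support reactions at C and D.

C_x = 0, C_y = -20.41 kip, D_y = 35.41 kip

ΣM about C: D_y·10.8 − 15·2.5 − 344.9 = 0 → D_y = 382.4/10.8 = 35.4074 ≈ 35.41 kip.
ΣF_y = 0: C_y + 35.4074 − 15 = 0 → C_y = -20.41 kip.
ΣF_x = 0: no horizontal applied forces, so C_x = 0.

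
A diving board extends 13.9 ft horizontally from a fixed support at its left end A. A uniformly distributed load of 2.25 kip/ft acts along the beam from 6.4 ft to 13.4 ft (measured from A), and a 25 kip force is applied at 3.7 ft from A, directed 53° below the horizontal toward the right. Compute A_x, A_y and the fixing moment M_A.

A_x = -15.05 kip, A_y = 35.72 kip, M_A = 229.8 kip·ft

Resultant of the distributed load: 2.25 × 7 = 15.75 kip at 9.9 ft from A.
ΣF_x = 0: A_x + 25·cos53° = 0 → A_x = -15.05 kip.
ΣF_y = 0: A_y − 2.25·7 − 25·sin53° = 0 → A_y = 35.72 kip.
ΣM about A: M_A − (2.25·7)·9.9 − 25·sin53°·3.7 = 0 → M_A = 229.8 kip·ft.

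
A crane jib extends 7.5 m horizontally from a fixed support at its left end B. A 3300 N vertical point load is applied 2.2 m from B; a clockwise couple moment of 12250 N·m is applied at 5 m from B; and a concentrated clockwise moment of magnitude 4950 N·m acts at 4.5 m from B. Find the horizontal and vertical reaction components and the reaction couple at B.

B_x = 0, B_y = 3300 N, M_B = 24460 N·m

ΣF_x = 0: B_x = 0.
ΣF_y = 0: B_y − 3300 = 0 → B_y = 3300 N.
ΣM about B: M_B − 3300·2.2 − 12250 − 4950 = 0 → M_B = 24460 N·m.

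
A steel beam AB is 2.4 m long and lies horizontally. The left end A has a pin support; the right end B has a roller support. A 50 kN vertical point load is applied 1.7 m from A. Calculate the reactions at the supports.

Moments about A: B_y·2.4 − 50·1.7 = 0 → B_y = 85/2.4 = 35.4167 ≈ 35.42 kN.
ΣF_y = 0: A_y + 35.4167 − 50 = 0 → A_y = 14.58 kN.
ΣF_x = 0: no horizontal applied forces, so A_x = 0.

A_x = 0, A_y = 14.58 kN, B_y = 35.42 kN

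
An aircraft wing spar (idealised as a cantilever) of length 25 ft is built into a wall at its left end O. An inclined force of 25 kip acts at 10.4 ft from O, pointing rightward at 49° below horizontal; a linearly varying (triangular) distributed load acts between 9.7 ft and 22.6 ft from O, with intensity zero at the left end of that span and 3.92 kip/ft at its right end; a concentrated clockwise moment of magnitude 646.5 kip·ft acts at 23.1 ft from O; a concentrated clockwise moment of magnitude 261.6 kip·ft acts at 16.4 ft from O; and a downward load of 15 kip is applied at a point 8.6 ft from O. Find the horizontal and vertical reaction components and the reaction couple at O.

Resultant of the triangular load: ½ × 3.92 × 12.9 = 25.284 kip, acting at 18.3 ft from O (one-third of the span from the peak).
ΣF_x = 0: O_x + 25·cos49° = 0 → O_x = -16.40 kip.
ΣF_y = 0: O_y − 25·sin49° − ½·3.92·12.9 − 15 = 0 → O_y = 59.15 kip.
ΣM about O: M_O − 25·sin49°·10.4 − (½·3.92·12.9)·18.3 − 646.5 − 261.6 − 15·8.6 = 0 → M_O = 1696 kip·ft.

O_x = -16.40 kip, O_y = 59.15 kip, M_O = 1696 kip·ft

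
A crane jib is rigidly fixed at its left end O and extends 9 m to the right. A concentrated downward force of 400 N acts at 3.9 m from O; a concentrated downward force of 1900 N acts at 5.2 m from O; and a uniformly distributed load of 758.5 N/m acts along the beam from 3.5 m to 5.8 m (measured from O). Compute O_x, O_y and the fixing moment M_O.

O_x = 0, O_y = 4045 N, M_O = 19550 N·m

Resultant of the distributed load: 758.5 × 2.3 = 1744.55 N at 4.65 m from O.
ΣF_x = 0: O_x = 0.
ΣF_y = 0: O_y − 400 − 1900 − 758.5·2.3 = 0 → O_y = 4045 N.
ΣM about O: M_O − 400·3.9 − 1900·5.2 − (758.5·2.3)·4.65 = 0 → M_O = 19550 N·m.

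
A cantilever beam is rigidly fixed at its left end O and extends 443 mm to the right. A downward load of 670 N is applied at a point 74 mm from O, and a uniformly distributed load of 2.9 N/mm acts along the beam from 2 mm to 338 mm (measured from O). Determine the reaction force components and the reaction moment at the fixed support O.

Resultant of the distributed load: 2.9 × 336 = 974.4 N at 170 mm from O.
ΣF_x = 0: O_x = 0.
ΣF_y = 0: O_y − 670 − 2.9·336 = 0 → O_y = 1644 N.
ΣM about O: M_O − 670·74 − (2.9·336)·170 = 0 → M_O = 215200 N·mm.

O_x = 0, O_y = 1644 N, M_O = 215200 N·mm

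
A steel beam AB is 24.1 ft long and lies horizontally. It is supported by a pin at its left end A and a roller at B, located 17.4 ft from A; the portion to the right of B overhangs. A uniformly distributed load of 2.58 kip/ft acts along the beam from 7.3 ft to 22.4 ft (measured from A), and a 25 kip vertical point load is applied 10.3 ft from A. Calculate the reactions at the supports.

Resultant of the distributed load: 2.58 × 15.1 = 38.958 kip at 14.85 ft from A.
Moments about A: B_y·17.4 − (2.58·15.1)·14.85 − 25·10.3 = 0 → B_y = 836.0263/17.4 = 48.0475 ≈ 48.05 kip.
ΣF_y = 0: A_y + 48.0475 − 2.58·15.1 − 25 = 0 → A_y = 15.91 kip.
ΣF_x = 0: no horizontal applied forces, so A_x = 0.

A_x = 0, A_y = 15.91 kip, B_y = 48.05 kip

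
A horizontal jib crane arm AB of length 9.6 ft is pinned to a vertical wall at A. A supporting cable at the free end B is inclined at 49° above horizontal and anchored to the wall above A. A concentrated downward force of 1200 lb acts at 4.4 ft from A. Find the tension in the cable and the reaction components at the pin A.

ΣM about A: T·sin49°·9.6 − 1200·4.4 = 0 → T = 5280/(9.6·0.75471) = 728.757 ≈ 728.8 lb.
ΣF_x = 0: A_x − T·cos49° = 0 → A_x = 728.757 × 0.656059 = 478.1 lb.
ΣF_y = 0: A_y + T·sin49° − 1200 = 0 → A_y = 1200 − 728.757 × 0.75471 = 650.0 lb.

T = 728.8 lb, A_x = 478.1 lb, A_y = 650.0 lb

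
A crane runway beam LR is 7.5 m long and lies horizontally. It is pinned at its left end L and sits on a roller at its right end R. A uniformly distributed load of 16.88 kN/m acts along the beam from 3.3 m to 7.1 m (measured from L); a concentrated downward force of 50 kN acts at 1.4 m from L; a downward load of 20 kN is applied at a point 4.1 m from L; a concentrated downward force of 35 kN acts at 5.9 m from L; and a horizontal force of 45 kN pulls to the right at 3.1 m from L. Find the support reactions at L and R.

Resultant of the distributed load: 16.88 × 3.8 = 64.144 kN at 5.2 m from L.
Moments about L: R_y·7.5 − (16.88·3.8)·5.2 − 50·1.4 − 20·4.1 − 35·5.9 = 0 → R_y = 692.0488/7.5 = 92.2732 ≈ 92.27 kN.
ΣF_y = 0: L_y + 92.2732 − 16.88·3.8 − 50 − 20 − 35 = 0 → L_y = 76.87 kN.
ΣF_x = 0: L_x + 45 = 0 → L_x = -45.00 kN.

L_x = -45.00 kN, L_y = 76.87 kN, R_y = 92.27 kN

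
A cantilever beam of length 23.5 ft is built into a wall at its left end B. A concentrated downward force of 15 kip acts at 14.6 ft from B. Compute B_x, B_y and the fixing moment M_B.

B_x = 0, B_y = 15.00 kip, M_B = 219.0 kip·ft

ΣF_x = 0: B_x = 0.
ΣF_y = 0: B_y − 15 = 0 → B_y = 15.00 kip.
ΣM about B: M_B − 15·14.6 = 0 → M_B = 219.0 kip·ft.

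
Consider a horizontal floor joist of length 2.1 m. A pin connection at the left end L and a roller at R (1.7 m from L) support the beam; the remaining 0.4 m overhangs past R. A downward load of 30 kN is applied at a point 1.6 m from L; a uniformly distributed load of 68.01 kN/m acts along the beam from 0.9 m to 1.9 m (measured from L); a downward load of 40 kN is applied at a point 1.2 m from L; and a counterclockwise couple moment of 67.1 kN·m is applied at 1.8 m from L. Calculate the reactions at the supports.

L_x = 0, L_y = 65.00 kN, R_y = 73.01 kN

Resultant of the distributed load: 68.01 × 1 = 68.01 kN at 1.4 m from L.
Moments about L: R_y·1.7 − 30·1.6 − (68.01·1)·1.4 − 40·1.2 + 67.1 = 0 → R_y = 124.114/1.7 = 73.0082 ≈ 73.01 kN.
ΣF_y = 0: L_y + 73.0082 − 30 − 68.01·1 − 40 = 0 → L_y = 65.00 kN.
ΣF_x = 0: no horizontal applied forces, so L_x = 0.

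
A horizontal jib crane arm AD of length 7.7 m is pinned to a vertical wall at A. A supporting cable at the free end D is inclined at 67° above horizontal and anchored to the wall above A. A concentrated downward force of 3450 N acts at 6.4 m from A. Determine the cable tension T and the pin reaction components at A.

ΣM about A: T·sin67°·7.7 − 3450·6.4 = 0 → T = 22080/(7.7·0.920505) = 3115.17 ≈ 3115 N.
ΣF_x = 0: A_x − T·cos67° = 0 → A_x = 3115.17 × 0.390731 = 1217 N.
ΣF_y = 0: A_y + T·sin67° − 3450 = 0 → A_y = 3450 − 3115.17 × 0.920505 = 582.5 N.

T = 3115 N, A_x = 1217 N, A_y = 582.5 N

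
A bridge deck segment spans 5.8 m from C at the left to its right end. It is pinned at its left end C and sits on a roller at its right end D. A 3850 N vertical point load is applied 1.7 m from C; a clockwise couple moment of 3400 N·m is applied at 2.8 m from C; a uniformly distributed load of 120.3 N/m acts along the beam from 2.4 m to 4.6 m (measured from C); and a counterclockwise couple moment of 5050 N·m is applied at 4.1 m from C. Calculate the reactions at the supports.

C_x = 0, C_y = 3111 N, D_y = 1004 N

Resultant of the distributed load: 120.3 × 2.2 = 264.66 N at 3.5 m from C.
Taking moments about C: D_y·5.8 − 3850·1.7 − 3400 − (120.3·2.2)·3.5 + 5050 = 0 → D_y = 5821.31/5.8 = 1003.67 ≈ 1004 N.
ΣF_y = 0: C_y + 1003.67 − 3850 − 120.3·2.2 = 0 → C_y = 3111 N.
ΣF_x = 0: no horizontal applied forces, so C_x = 0.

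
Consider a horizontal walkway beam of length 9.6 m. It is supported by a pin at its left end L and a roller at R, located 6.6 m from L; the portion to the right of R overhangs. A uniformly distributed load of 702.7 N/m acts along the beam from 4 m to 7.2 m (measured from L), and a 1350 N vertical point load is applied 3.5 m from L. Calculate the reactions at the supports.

L_x = 0, L_y = 974.8 N, R_y = 2624 N

Resultant of the distributed load: 702.7 × 3.2 = 2248.64 N at 5.6 m from L.
Moments about L: R_y·6.6 − (702.7·3.2)·5.6 − 1350·3.5 = 0 → R_y = 17317.384/6.6 = 2623.85 ≈ 2624 N.
ΣF_y = 0: L_y + 2623.85 − 702.7·3.2 − 1350 = 0 → L_y = 974.8 N.
ΣF_x = 0: no horizontal applied forces, so L_x = 0.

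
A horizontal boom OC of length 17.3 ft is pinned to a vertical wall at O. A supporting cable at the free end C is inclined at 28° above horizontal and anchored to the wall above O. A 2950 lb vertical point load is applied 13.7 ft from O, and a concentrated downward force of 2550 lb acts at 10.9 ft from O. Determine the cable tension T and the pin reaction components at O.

ΣM about O: T·sin28°·17.3 − 2950·13.7 − 2550·10.9 = 0 → T = 68210/(17.3·0.469472) = 8398.32 ≈ 8398 lb.
ΣF_x = 0: O_x − T·cos28° = 0 → O_x = 8398.32 × 0.882948 = 7415 lb.
ΣF_y = 0: O_y + T·sin28° − 2950 − 2550 = 0 → O_y = 5500 − 8398.32 × 0.469472 = 1557 lb.

T = 8398 lb, O_x = 7415 lb, O_y = 1557 lb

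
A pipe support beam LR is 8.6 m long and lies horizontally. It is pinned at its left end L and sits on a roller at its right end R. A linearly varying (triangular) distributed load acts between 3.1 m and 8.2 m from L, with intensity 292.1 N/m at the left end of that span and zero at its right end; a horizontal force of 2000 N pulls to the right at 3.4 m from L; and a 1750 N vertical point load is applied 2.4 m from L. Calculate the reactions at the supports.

L_x = -2000 N, L_y = 1591 N, R_y = 904.1 N

Resultant of the triangular load: ½ × 292.1 × 5.1 = 744.855 N, acting at 4.8 m from L (one-third of the span from the peak).
Moments about L: R_y·8.6 − (½·292.1·5.1)·4.8 − 1750·2.4 = 0 → R_y = 7775.304/8.6 = 904.105 ≈ 904.1 N.
ΣF_y = 0: L_y + 904.105 − ½·292.1·5.1 − 1750 = 0 → L_y = 1591 N.
ΣF_x = 0: L_x + 2000 = 0 → L_x = -2000 N.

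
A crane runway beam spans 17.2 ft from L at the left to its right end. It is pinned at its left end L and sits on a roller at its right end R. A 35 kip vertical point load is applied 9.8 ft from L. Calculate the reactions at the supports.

L_x = 0, L_y = 15.06 kip, R_y = 19.94 kip

Taking moments about L: R_y·17.2 − 35·9.8 = 0 → R_y = 343/17.2 = 19.9419 ≈ 19.94 kip.
ΣF_y = 0: L_y + 19.9419 − 35 = 0 → L_y = 15.06 kip.
ΣF_x = 0: no horizontal applied forces, so L_x = 0.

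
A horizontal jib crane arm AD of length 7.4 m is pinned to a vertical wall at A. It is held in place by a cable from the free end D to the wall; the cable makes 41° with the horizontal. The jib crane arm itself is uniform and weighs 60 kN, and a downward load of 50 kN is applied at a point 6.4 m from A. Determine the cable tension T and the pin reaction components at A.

ΣM about A: T·sin41°·7.4 − 60·3.7 − 50·6.4 = 0 → T = 542/(7.4·0.656059) = 111.641 ≈ 111.6 kN.
ΣF_x = 0: A_x − T·cos41° = 0 → A_x = 111.641 × 0.75471 = 84.26 kN.
ΣF_y = 0: A_y + T·sin41° − 60 − 50 = 0 → A_y = 110 − 111.641 × 0.656059 = 36.76 kN.

T = 111.6 kN, A_x = 84.26 kN, A_y = 36.76 kN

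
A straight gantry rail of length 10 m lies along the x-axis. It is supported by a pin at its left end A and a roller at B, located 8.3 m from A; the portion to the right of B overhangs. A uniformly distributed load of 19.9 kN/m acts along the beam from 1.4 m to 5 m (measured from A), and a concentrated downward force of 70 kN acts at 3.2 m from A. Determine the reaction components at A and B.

Resultant of the distributed load: 19.9 × 3.6 = 71.64 kN at 3.2 m from A.
Moments about A: B_y·8.3 − (19.9·3.6)·3.2 − 70·3.2 = 0 → B_y = 453.248/8.3 = 54.6082 ≈ 54.61 kN.
ΣF_y = 0: A_y + 54.6082 − 19.9·3.6 − 70 = 0 → A_y = 87.03 kN.
ΣF_x = 0: no horizontal applied forces, so A_x = 0.

A_x = 0, A_y = 87.03 kN, B_y = 54.61 kN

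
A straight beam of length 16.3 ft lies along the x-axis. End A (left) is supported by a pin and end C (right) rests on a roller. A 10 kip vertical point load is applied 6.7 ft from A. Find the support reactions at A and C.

Taking moments about A: C_y·16.3 − 10·6.7 = 0 → C_y = 67/16.3 = 4.11043 ≈ 4.110 kip.
ΣF_y = 0: A_y + 4.11043 − 10 = 0 → A_y = 5.890 kip.
ΣF_x = 0: no horizontal applied forces, so A_x = 0.

A_x = 0, A_y = 5.890 kip, C_y = 4.110 kip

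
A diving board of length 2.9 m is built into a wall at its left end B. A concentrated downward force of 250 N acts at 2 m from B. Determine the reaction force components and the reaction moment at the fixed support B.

B_x = 0, B_y = 250.0 N, M_B = 500.0 N·m

ΣF_x = 0: B_x = 0.
ΣF_y = 0: B_y − 250 = 0 → B_y = 250.0 N.
ΣM about B: M_B − 250·2 = 0 → M_B = 500.0 N·m.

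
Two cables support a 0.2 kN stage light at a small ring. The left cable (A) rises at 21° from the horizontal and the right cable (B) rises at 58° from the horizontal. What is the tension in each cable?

ΣF_x = 0: −T_A·cos21° + T_B·cos58° = 0 → T_B = 1.76174·T_A.
ΣF_y = 0: T_A·sin21° + T_B·sin58° = 0.2.
Substitute: T_A·(0.358368 + 1.76174·0.848048) = 0.2 → T_A = 0.107968 ≈ 0.1080 kN.
Then T_B = 1.76174 × 0.107968 = 0.1902 kN.

T_A = 0.1080 kN, T_B = 0.1902 kN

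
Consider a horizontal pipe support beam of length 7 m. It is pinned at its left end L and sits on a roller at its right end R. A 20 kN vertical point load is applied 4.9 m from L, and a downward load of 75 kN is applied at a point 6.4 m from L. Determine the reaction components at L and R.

ΣM about L: R_y·7 − 20·4.9 − 75·6.4 = 0 → R_y = 578/7 = 82.5714 ≈ 82.57 kN.
ΣF_y = 0: L_y + 82.5714 − 20 − 75 = 0 → L_y = 12.43 kN.
ΣF_x = 0: no horizontal applied forces, so L_x = 0.

L_x = 0, L_y = 12.43 kN, R_y = 82.57 kN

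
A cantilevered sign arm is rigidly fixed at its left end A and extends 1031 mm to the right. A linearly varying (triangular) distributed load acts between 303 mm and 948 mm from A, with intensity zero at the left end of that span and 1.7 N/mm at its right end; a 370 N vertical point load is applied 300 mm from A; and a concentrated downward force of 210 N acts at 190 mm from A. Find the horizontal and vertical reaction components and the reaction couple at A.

A_x = 0, A_y = 1128 N, M_A = 552800 N·mm

Resultant of the triangular load: ½ × 1.7 × 645 = 548.25 N, acting at 733 mm from A (one-third of the span from the peak).
ΣF_x = 0: A_x = 0.
ΣF_y = 0: A_y − ½·1.7·645 − 370 − 210 = 0 → A_y = 1128 N.
ΣM about A: M_A − (½·1.7·645)·733 − 370·300 − 210·190 = 0 → M_A = 552800 N·mm.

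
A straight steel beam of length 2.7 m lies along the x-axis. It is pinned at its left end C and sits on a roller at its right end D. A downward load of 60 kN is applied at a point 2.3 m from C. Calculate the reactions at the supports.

Taking moments about C: D_y·2.7 − 60·2.3 = 0 → D_y = 138/2.7 = 51.1111 ≈ 51.11 kN.
ΣF_y = 0: C_y + 51.1111 − 60 = 0 → C_y = 8.889 kN.
ΣF_x = 0: no horizontal applied forces, so C_x = 0.

C_x = 0, C_y = 8.889 kN, D_y = 51.11 kN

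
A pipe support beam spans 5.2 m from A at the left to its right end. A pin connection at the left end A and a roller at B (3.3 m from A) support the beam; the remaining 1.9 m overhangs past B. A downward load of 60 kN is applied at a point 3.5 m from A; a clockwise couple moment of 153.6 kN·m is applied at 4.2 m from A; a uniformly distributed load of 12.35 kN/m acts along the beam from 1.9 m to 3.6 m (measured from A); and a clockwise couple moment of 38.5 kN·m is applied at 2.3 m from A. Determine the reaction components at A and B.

Resultant of the distributed load: 12.35 × 1.7 = 20.995 kN at 2.75 m from A.
ΣM about A: B_y·3.3 − 60·3.5 − 153.6 − (12.35·1.7)·2.75 − 38.5 = 0 → B_y = 459.83625/3.3 = 139.344 ≈ 139.3 kN.
ΣF_y = 0: A_y + 139.344 − 60 − 12.35·1.7 = 0 → A_y = -58.35 kN.
ΣF_x = 0: no horizontal applied forces, so A_x = 0.

A_x = 0, A_y = -58.35 kN, B_y = 139.3 kN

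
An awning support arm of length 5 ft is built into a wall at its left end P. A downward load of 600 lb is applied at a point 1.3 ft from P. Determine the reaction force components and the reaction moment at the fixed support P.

P_x = 0, P_y = 600.0 lb, M_P = 780.0 lb·ft

ΣF_x = 0: P_x = 0.
ΣF_y = 0: P_y − 600 = 0 → P_y = 600.0 lb.
ΣM about P: M_P − 600·1.3 = 0 → M_P = 780.0 lb·ft.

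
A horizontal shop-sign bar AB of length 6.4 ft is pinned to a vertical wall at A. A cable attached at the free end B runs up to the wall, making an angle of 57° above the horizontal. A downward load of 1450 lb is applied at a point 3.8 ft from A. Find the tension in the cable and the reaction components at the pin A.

ΣM about A: T·sin57°·6.4 − 1450·3.8 = 0 → T = 5510/(6.4·0.838671) = 1026.55 ≈ 1027 lb.
ΣF_x = 0: A_x − T·cos57° = 0 → A_x = 1026.55 × 0.544639 = 559.1 lb.
ΣF_y = 0: A_y + T·sin57° − 1450 = 0 → A_y = 1450 − 1026.55 × 0.838671 = 589.1 lb.

T = 1027 lb, A_x = 559.1 lb, A_y = 589.1 lb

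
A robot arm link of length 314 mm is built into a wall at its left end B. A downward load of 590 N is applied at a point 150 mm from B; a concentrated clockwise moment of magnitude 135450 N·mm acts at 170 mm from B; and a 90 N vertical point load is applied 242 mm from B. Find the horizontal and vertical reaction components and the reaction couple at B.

ΣF_x = 0: B_x = 0.
ΣF_y = 0: B_y − 590 − 90 = 0 → B_y = 680.0 N.
ΣM about B: M_B − 590·150 − 135450 − 90·242 = 0 → M_B = 245700 N·mm.

B_x = 0, B_y = 680.0 N, M_B = 245700 N·mm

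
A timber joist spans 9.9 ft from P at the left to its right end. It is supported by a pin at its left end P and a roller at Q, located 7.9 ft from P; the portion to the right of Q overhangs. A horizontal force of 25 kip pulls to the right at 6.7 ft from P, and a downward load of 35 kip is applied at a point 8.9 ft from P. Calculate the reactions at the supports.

Moments about P: Q_y·7.9 − 35·8.9 = 0 → Q_y = 311.5/7.9 = 39.4304 ≈ 39.43 kip.
ΣF_y = 0: P_y + 39.4304 − 35 = 0 → P_y = -4.430 kip.
ΣF_x = 0: P_x + 25 = 0 → P_x = -25.00 kip.

P_x = -25.00 kip, P_y = -4.430 kip, Q_y = 39.43 kip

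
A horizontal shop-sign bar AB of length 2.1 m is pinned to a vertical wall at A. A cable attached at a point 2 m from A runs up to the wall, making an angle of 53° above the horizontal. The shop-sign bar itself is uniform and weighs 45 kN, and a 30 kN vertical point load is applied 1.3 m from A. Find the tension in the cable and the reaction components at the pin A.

T = 54.00 kN, A_x = 32.50 kN, A_y = 31.88 kN

ΣM about A: T·sin53°·2 − 45·1.05 − 30·1.3 = 0 → T = 86.25/(2·0.798636) = 53.9983 ≈ 54.00 kN.
ΣF_x = 0: A_x − T·cos53° = 0 → A_x = 53.9983 × 0.601815 = 32.50 kN.
ΣF_y = 0: A_y + T·sin53° − 45 − 30 = 0 → A_y = 75 − 53.9983 × 0.798636 = 31.88 kN.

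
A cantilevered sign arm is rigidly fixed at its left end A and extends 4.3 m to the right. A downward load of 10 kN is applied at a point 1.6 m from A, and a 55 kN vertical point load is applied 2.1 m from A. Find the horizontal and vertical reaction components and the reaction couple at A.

ΣF_x = 0: A_x = 0.
ΣF_y = 0: A_y − 10 − 55 = 0 → A_y = 65.00 kN.
ΣM about A: M_A − 10·1.6 − 55·2.1 = 0 → M_A = 131.5 kN·m.

A_x = 0, A_y = 65.00 kN, M_A = 131.5 kN·m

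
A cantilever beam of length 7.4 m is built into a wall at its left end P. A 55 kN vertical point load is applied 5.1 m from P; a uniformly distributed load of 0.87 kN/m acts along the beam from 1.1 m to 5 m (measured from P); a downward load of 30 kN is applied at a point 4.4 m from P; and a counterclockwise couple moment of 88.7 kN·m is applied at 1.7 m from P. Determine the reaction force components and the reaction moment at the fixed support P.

Resultant of the distributed load: 0.87 × 3.9 = 3.393 kN at 3.05 m from P.
ΣF_x = 0: P_x = 0.
ΣF_y = 0: P_y − 55 − 0.87·3.9 − 30 = 0 → P_y = 88.39 kN.
ΣM about P: M_P − 55·5.1 − (0.87·3.9)·3.05 − 30·4.4 + 88.7 = 0 → M_P = 334.1 kN·m.

P_x = 0, P_y = 88.39 kN, M_P = 334.1 kN·m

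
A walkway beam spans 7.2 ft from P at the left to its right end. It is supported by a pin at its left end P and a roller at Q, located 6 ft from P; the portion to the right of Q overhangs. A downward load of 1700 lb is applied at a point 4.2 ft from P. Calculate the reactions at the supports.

P_x = 0, P_y = 510.0 lb, Q_y = 1190 lb

ΣM about P: Q_y·6 − 1700·4.2 = 0 → Q_y = 7140/6 = 1190 lb.
ΣF_y = 0: P_y + 1190 − 1700 = 0 → P_y = 510.0 lb.
ΣF_x = 0: no horizontal applied forces, so P_x = 0.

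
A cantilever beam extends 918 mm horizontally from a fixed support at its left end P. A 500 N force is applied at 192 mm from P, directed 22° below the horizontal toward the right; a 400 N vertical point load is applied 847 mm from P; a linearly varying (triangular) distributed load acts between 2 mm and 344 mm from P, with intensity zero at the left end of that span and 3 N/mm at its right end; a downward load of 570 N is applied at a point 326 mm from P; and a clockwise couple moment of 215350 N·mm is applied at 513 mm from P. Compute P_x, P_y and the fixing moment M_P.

Resultant of the triangular load: ½ × 3 × 342 = 513 N, acting at 230 mm from P (one-third of the span from the peak).
ΣF_x = 0: P_x + 500·cos22° = 0 → P_x = -463.6 N.
ΣF_y = 0: P_y − 500·sin22° − 400 − ½·3·342 − 570 = 0 → P_y = 1670 N.
ΣM about P: M_P − 500·sin22°·192 − 400·847 − (½·3·342)·230 − 570·326 − 215350 = 0 → M_P = 893900 N·mm.

P_x = -463.6 N, P_y = 1670 N, M_P = 893900 N·mm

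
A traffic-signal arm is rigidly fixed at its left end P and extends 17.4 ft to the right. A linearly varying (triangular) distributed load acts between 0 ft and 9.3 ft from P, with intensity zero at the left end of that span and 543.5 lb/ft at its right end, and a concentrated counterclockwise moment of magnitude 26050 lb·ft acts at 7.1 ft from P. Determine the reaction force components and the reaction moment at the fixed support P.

Resultant of the triangular load: ½ × 543.5 × 9.3 = 2527.275 lb, acting at 6.2 ft from P (one-third of the span from the peak).
ΣF_x = 0: P_x = 0.
ΣF_y = 0: P_y − ½·543.5·9.3 = 0 → P_y = 2527 lb.
ΣM about P: M_P − (½·543.5·9.3)·6.2 + 26050 = 0 → M_P = -10380 lb·ft.

P_x = 0, P_y = 2527 lb, M_P = -10380 lb·ft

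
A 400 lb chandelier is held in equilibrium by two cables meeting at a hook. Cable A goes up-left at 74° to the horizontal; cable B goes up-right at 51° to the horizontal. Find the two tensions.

T_A = 307.3 lb, T_B = 134.6 lb

ΣF_x = 0: −T_A·cos74° + T_B·cos51° = 0 → T_B = 0.437992·T_A.
ΣF_y = 0: T_A·sin74° + T_B·sin51° = 400.
Substitute: T_A·(0.961262 + 0.437992·0.777146) = 400 → T_A = 307.303 ≈ 307.3 lb.
Then T_B = 0.437992 × 307.303 = 134.6 lb.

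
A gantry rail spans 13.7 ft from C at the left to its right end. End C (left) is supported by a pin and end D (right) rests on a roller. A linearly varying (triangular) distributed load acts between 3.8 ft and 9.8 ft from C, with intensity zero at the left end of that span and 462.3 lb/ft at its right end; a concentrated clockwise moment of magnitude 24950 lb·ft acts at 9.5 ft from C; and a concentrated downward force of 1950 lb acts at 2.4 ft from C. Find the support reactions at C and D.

Resultant of the triangular load: ½ × 462.3 × 6 = 1386.9 lb, acting at 7.8 ft from C (one-third of the span from the peak).
Taking moments about C: D_y·13.7 − (½·462.3·6)·7.8 − 24950 − 1950·2.4 = 0 → D_y = 40447.82/13.7 = 2952.4 ≈ 2952 lb.
ΣF_y = 0: C_y + 2952.4 − ½·462.3·6 − 1950 = 0 → C_y = 384.5 lb.
ΣF_x = 0: no horizontal applied forces, so C_x = 0.

C_x = 0, C_y = 384.5 lb, D_y = 2952 lb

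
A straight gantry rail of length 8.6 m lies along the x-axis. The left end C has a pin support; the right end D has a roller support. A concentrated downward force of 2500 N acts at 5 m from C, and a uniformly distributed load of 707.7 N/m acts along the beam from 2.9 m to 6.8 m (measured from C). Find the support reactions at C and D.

Resultant of the distributed load: 707.7 × 3.9 = 2760.03 N at 4.85 m from C.
Moments about C: D_y·8.6 − 2500·5 − (707.7·3.9)·4.85 = 0 → D_y = 25886.1455/8.6 = 3010.02 ≈ 3010 N.
ΣF_y = 0: C_y + 3010.02 − 2500 − 707.7·3.9 = 0 → C_y = 2250 N.
ΣF_x = 0: no horizontal applied forces, so C_x = 0.

C_x = 0, C_y = 2250 N, D_y = 3010 N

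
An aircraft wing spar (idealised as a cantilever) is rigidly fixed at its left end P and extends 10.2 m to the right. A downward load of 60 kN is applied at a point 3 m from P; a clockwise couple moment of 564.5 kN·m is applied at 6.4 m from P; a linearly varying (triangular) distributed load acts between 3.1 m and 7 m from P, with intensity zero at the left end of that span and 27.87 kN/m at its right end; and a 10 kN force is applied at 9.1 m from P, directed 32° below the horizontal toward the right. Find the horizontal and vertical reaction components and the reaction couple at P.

P_x = -8.480 kN, P_y = 119.6 kN, M_P = 1102 kN·m

Resultant of the triangular load: ½ × 27.87 × 3.9 = 54.3465 kN, acting at 5.7 m from P (one-third of the span from the peak).
ΣF_x = 0: P_x + 10·cos32° = 0 → P_x = -8.480 kN.
ΣF_y = 0: P_y − 60 − ½·27.87·3.9 − 10·sin32° = 0 → P_y = 119.6 kN.
ΣM about P: M_P − 60·3 − 564.5 − (½·27.87·3.9)·5.7 − 10·sin32°·9.1 = 0 → M_P = 1102 kN·m.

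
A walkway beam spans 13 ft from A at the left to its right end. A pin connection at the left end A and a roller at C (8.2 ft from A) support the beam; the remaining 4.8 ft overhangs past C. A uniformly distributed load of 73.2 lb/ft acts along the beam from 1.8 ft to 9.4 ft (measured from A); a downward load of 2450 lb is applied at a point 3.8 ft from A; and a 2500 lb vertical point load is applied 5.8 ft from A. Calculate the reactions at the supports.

A_x = 0, A_y = 2223 lb, C_y = 3284 lb

Resultant of the distributed load: 73.2 × 7.6 = 556.32 lb at 5.6 ft from A.
ΣM about A: C_y·8.2 − (73.2·7.6)·5.6 − 2450·3.8 − 2500·5.8 = 0 → C_y = 26925.392/8.2 = 3283.58 ≈ 3284 lb.
ΣF_y = 0: A_y + 3283.58 − 73.2·7.6 − 2450 − 2500 = 0 → A_y = 2223 lb.
ΣF_x = 0: no horizontal applied forces, so A_x = 0.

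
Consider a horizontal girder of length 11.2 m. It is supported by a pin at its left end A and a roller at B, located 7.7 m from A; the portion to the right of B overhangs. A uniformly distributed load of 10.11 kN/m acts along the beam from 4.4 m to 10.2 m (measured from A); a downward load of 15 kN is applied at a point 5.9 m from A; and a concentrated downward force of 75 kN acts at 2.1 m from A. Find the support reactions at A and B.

Resultant of the distributed load: 10.11 × 5.8 = 58.638 kN at 7.3 m from A.
Moments about A: B_y·7.7 − (10.11·5.8)·7.3 − 15·5.9 − 75·2.1 = 0 → B_y = 674.0574/7.7 = 87.5399 ≈ 87.54 kN.
ΣF_y = 0: A_y + 87.5399 − 10.11·5.8 − 15 − 75 = 0 → A_y = 61.10 kN.
ΣF_x = 0: no horizontal applied forces, so A_x = 0.

A_x = 0, A_y = 61.10 kN, B_y = 87.54 kN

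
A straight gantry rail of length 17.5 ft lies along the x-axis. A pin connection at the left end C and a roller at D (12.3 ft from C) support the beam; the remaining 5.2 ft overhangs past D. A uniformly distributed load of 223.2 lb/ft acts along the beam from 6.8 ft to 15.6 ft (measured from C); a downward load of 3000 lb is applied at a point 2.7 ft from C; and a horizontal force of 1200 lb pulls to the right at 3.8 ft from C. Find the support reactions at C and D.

C_x = -1200 lb, C_y = 2517 lb, D_y = 2447 lb

Resultant of the distributed load: 223.2 × 8.8 = 1964.16 lb at 11.2 ft from C.
Taking moments about C: D_y·12.3 − (223.2·8.8)·11.2 − 3000·2.7 = 0 → D_y = 30098.592/12.3 = 2447.04 ≈ 2447 lb.
ΣF_y = 0: C_y + 2447.04 − 223.2·8.8 − 3000 = 0 → C_y = 2517 lb.
ΣF_x = 0: C_x + 1200 = 0 → C_x = -1200 lb.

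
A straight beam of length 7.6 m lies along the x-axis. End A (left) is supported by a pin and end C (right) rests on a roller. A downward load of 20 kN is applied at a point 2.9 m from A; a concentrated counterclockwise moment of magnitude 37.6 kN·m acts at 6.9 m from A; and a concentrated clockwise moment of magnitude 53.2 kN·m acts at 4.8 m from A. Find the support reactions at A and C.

A_x = 0, A_y = 10.32 kN, C_y = 9.684 kN

Moments about A: C_y·7.6 − 20·2.9 + 37.6 − 53.2 = 0 → C_y = 73.6/7.6 = 9.68421 ≈ 9.684 kN.
ΣF_y = 0: A_y + 9.68421 − 20 = 0 → A_y = 10.32 kN.
ΣF_x = 0: no horizontal applied forces, so A_x = 0.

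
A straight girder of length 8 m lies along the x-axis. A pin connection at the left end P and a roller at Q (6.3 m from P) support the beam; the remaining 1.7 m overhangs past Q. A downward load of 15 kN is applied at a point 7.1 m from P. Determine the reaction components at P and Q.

P_x = 0, P_y = -1.905 kN, Q_y = 16.90 kN

Moments about P: Q_y·6.3 − 15·7.1 = 0 → Q_y = 106.5/6.3 = 16.9048 ≈ 16.90 kN.
ΣF_y = 0: P_y + 16.9048 − 15 = 0 → P_y = -1.905 kN.
ΣF_x = 0: no horizontal applied forces, so P_x = 0.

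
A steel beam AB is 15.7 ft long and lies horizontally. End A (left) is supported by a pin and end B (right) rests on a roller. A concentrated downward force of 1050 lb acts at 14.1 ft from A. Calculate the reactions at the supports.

A_x = 0, A_y = 107.0 lb, B_y = 943.0 lb

Moments about A: B_y·15.7 − 1050·14.1 = 0 → B_y = 14805/15.7 = 942.994 ≈ 943.0 lb.
ΣF_y = 0: A_y + 942.994 − 1050 = 0 → A_y = 107.0 lb.
ΣF_x = 0: no horizontal applied forces, so A_x = 0.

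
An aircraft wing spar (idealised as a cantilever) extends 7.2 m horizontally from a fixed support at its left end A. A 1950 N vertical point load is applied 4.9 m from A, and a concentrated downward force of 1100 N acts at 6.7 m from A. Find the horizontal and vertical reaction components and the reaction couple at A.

A_x = 0, A_y = 3050 N, M_A = 16920 N·m

ΣF_x = 0: A_x = 0.
ΣF_y = 0: A_y − 1950 − 1100 = 0 → A_y = 3050 N.
ΣM about A: M_A − 1950·4.9 − 1100·6.7 = 0 → M_A = 16920 N·m.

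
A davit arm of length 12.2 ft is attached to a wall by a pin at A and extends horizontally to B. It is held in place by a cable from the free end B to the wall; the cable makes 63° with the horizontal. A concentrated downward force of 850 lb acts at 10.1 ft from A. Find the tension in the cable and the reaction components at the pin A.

T = 789.8 lb, A_x = 358.5 lb, A_y = 146.3 lb

ΣM about A: T·sin63°·12.2 − 850·10.1 = 0 → T = 8585/(12.2·0.891007) = 789.768 ≈ 789.8 lb.
ΣF_x = 0: A_x − T·cos63° = 0 → A_x = 789.768 × 0.45399 = 358.5 lb.
ΣF_y = 0: A_y + T·sin63° − 850 = 0 → A_y = 850 − 789.768 × 0.891007 = 146.3 lb.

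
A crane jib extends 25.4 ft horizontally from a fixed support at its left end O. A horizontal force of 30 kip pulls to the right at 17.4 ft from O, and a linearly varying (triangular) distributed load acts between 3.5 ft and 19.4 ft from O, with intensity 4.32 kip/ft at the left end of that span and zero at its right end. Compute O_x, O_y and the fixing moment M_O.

Resultant of the triangular load: ½ × 4.32 × 15.9 = 34.344 kip, acting at 8.8 ft from O (one-third of the span from the peak).
ΣF_x = 0: O_x + 30 = 0 → O_x = -30.00 kip.
ΣF_y = 0: O_y − ½·4.32·15.9 = 0 → O_y = 34.34 kip.
ΣM about O: M_O − (½·4.32·15.9)·8.8 = 0 → M_O = 302.2 kip·ft.

O_x = -30.00 kip, O_y = 34.34 kip, M_O = 302.2 kip·ft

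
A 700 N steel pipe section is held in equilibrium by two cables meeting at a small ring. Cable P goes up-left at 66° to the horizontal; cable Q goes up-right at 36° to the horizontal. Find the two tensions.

ΣF_x = 0: −T_P·cos66° + T_Q·cos36° = 0 → T_Q = 0.502754·T_P.
ΣF_y = 0: T_P·sin66° + T_Q·sin36° = 700.
Substitute: T_P·(0.913545 + 0.502754·0.587785) = 700 → T_P = 578.964 ≈ 579.0 N.
Then T_Q = 0.502754 × 578.964 = 291.1 N.

T_P = 579.0 N, T_Q = 291.1 N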